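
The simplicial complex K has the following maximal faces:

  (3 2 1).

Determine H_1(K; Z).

H_1 = 0.

K has 3 vertices, 3 edges, 1 triangle.
rank ∂_1 = 2, rank ∂_2 = 1 ⇒ b_1 = 3 − 2 − 1 = 0; all invariant factors of ∂_2 are 1 so no torsion. So H_1 = 0.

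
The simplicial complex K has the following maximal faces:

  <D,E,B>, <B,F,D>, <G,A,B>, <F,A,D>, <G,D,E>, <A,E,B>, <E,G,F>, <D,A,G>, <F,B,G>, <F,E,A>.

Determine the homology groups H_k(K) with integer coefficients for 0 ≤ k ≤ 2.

H_0 ≅ Z,  H_1 ≅ Z/2,  H_2 = 0.

Fix the vertex order A < B < D < E < F < G and write every simplex with vertices in increasing order. Then dim K = 2 and the simplices of K are:

  0-simplices (6): A, B, D, E, F, G
  1-simplices (15): AB, AD, AE, AF, AG, BD, BE, BF, BG, DE, DF, DG, EF, EG, FG
  2-simplices (10): ABE, ABG, ADF, ADG, AEF, BDE, BDF, BFG, DEG, EFG

giving chain groups C_0 ≅ Z^6, C_1 ≅ Z^15, C_2 ≅ Z^10.

Boundary ∂_1: C_1 → C_0 maps an edge to its endpoints' difference, ∂[p,q] = q − p. For instance
  ∂DE = E − D.
The 6×15 boundary matrix has rank 5 and Smith normal form diag(1,1,1,1,1).

∂_2: C_2 → C_1 sends each 2-simplex [p,q,r] to [q,r] − [p,r] + [p,q]. For instance
  ∂ABG = BG − AG + AB,
  ∂ADG = DG − AG + AD.
This gives a 15×10 integer matrix of rank 10; reducing to Smith normal form yields diagonal entries (1,1,1,1,1,1,1,1,1,2).

Now H_k = ker ∂_k / im ∂_{k+1}, so:

  H_0: rank C_0 − rank ∂_1 = 6 − 5 = 1, and the invariant factors of ∂_1 are all 1, so H_0 ≅ Z.
  H_1: rank ker ∂_1 − rank ∂_2 = (15 − 5) − 10 = 0, and ∂_2 has invariant factor 2 > 1, so H_1 ≅ Z/2.
  H_2: rank ker ∂_2 − rank ∂_3 = (10 − 10) − 0 = 0, and there is no ∂_3, so H_2 ≅ 0.

As a check, the Euler characteristic is 6 − 15 + 10 = 1, which agrees with 1 − 0 + 0 = 1.
(K is a triangulation of the real projective plane RP^2.)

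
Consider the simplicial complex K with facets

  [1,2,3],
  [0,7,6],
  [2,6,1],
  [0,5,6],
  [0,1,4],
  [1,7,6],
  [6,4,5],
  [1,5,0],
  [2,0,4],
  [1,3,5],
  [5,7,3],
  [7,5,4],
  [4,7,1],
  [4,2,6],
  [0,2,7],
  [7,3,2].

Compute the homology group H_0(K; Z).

H_0 ≅ Z.

Take the total order 0 < 1 < 2 < 3 < 4 < 5 < 6 < 7 on the vertex set. Then K (dimension 2) consists of the simplices:

  0-simplices (8): [0], [1], [2], [3], [4], [5], [6], [7]
  1-simplices (24): (24 of them)
  2-simplices (16): [0,1,4], [0,1,5], [0,2,4], [0,2,7], [0,5,6], [0,6,7], [1,2,3], [1,2,6], [1,3,5], [1,4,7], [1,6,7], [2,3,7], [2,4,6], [3,5,7], [4,5,6], [4,5,7]

Hence C_0 ≅ Z^8, C_1 ≅ Z^24, C_2 ≅ Z^16.

∂_1: C_1 → C_0 is given by ∂[p,q] = [q] − [p].
As a 8×24 matrix over Z this has rank 7, with invariant factors (1,1,1,1,1,1,1).

Boundary ∂_2: C_2 → C_1 acts by ∂[p,q,r] = [q,r] − [p,r] + [p,q]. For instance
  ∂[4,5,7] = [5,7] − [4,7] + [4,5],
  ∂[4,5,6] = [5,6] − [4,6] + [4,5].
This gives a 24×16 integer matrix of rank 15; reducing to Smith normal form yields diagonal entries (1,1,1,1,1,1,1,1,1,1,1,1,1,1,1).

Computing H_k = (kernel of ∂_k) / (image of ∂_{k+1}):

  H_0: rank C_0 − rank ∂_1 = 8 − 7 = 1, and the invariant factors of ∂_1 are all 1, so H_0 ≅ Z.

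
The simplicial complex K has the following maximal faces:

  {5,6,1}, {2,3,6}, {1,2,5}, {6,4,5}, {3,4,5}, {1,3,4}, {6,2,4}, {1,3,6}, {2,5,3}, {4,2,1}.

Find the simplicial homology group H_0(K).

H_0 = Z.

Take the total order 1 < 2 < 3 < 4 < 5 < 6 on the vertex set. Then K (dimension 2) consists of the simplices:

  0-simplices (6): [1], [2], [3], [4], [5], [6]
  1-simplices (15): [1,2], [1,3], [1,4], [1,5], [1,6], [2,3], [2,4], [2,5], [2,6], [3,4], [3,5], [3,6], [4,5], [4,6], [5,6]
  2-simplices (10): [1,2,4], [1,2,5], [1,3,4], [1,3,6], [1,5,6], [2,3,5], [2,3,6], [2,4,6], [3,4,5], [4,5,6]

giving chain groups C_0 ≅ Z^6, C_1 ≅ Z^15, C_2 ≅ Z^10.

Boundary ∂_1: C_1 → C_0 maps an edge to its endpoints' difference, ∂[p,q] = q − p.
The 6×15 boundary matrix has rank 5 and Smith normal form diag(1,1,1,1,1).

∂_2: C_2 → C_1 sends each 2-simplex [p,q,r] to [q,r] − [p,r] + [p,q]. For instance
  ∂[2,3,5] = [3,5] − [2,5] + [2,3],
  ∂[2,3,6] = [3,6] − [2,6] + [2,3].
The resulting 15×10 matrix has rank 10, and its Smith normal form has invariant factors (1,1,1,1,1,1,1,1,1,2).

From H_k ≅ ker(∂_k) / im(∂_{k+1}) we obtain:

  H_0: rank C_0 − rank ∂_1 = 6 − 5 = 1, and the invariant factors of ∂_1 are all 1, so H_0 ≅ Z.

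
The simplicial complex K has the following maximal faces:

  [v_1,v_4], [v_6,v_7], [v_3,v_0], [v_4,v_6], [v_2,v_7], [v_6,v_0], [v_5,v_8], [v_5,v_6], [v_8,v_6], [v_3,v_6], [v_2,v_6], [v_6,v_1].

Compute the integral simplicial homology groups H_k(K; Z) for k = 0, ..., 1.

H_0 = Z,  H_1 = Z^4.

We work with the vertex ordering v_0 < v_1 < v_2 < v_3 < v_4 < v_5 < v_6 < v_7 < v_8. The simplices of K, each written with vertices in increasing order, are:

  0-simplices (9): [v_0], [v_1], [v_2], [v_3], [v_4], [v_5], [v_6], [v_7], [v_8]
  1-simplices (12): [v_0,v_3], [v_0,v_6], [v_1,v_4], [v_1,v_6], [v_2,v_6], [v_2,v_7], [v_3,v_6], [v_4,v_6], [v_5,v_6], [v_5,v_8], [v_6,v_7], [v_6,v_8]

Hence C_0 ≅ Z^9, C_1 ≅ Z^12.

Boundary ∂_1: C_1 → C_0 maps an edge to its endpoints' difference, ∂[p,q] = q − p. For instance
  ∂[v_3,v_6] = [v_6] − [v_3].
The 9×12 boundary matrix has rank 8 and Smith normal form diag(1,1,1,1,1,1,1,1).

From H_k ≅ ker(∂_k) / im(∂_{k+1}) we obtain:

  H_0: rank C_0 − rank ∂_1 = 9 − 8 = 1, and the invariant factors of ∂_1 are all 1, so H_0 ≅ Z.
  H_1: rank ker ∂_1 − rank ∂_2 = (12 − 8) − 0 = 4, and there is no ∂_2, so H_1 ≅ Z^4.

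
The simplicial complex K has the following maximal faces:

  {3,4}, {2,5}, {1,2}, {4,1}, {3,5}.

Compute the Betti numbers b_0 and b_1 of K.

We work with the vertex ordering 1 < 2 < 3 < 4 < 5. The simplices of K, each written with vertices in increasing order, are:

  0-simplices (5): [1], [2], [3], [4], [5]
  1-simplices (5): [1,2], [1,4], [2,5], [3,4], [3,5]

so the chain groups are C_0 ≅ Z^5, C_1 ≅ Z^5.

Boundary ∂_1: C_1 → C_0 sends each edge [p,q] (with p < q) to q − p.
The 5×5 boundary matrix has rank 4 and Smith normal form diag(1,1,1,1).

From H_k ≅ ker(∂_k) / im(∂_{k+1}) we obtain:

  H_0: rank C_0 − rank ∂_1 = 5 − 4 = 1, and the invariant factors of ∂_1 are all 1, so H_0 = Z.
  H_1: rank ker ∂_1 − rank ∂_2 = (5 − 4) − 0 = 1, and there is no ∂_2, so H_1 = Z.

(K is a triangulation of the circle S^1.)

Hence the Betti numbers are b_0 = 1, b_1 = 1.

b_0 = 1, b_1 = 1.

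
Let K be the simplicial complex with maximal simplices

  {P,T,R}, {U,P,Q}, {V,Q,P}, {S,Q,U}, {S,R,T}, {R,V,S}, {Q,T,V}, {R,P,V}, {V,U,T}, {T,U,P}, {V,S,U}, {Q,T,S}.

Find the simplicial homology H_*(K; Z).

Take the total order P < Q < R < S < T < U < V on the vertex set. Then K (dimension 2) consists of the simplices:

  0-simplices (7): P, Q, R, S, T, U, V
  1-simplices (18): PQ, PR, PT, PU, PV, QS, QT, QU, QV, RS, RT, RV, ST, SU, SV, TU, TV, UV
  2-simplices (12): PQU, PQV, PRT, PRV, PTU, QST, QSU, QTV, RST, RSV, SUV, TUV

so the chain groups are C_0 ≅ Z^7, C_1 ≅ Z^18, C_2 ≅ Z^12.

Boundary ∂_1: C_1 → C_0 is given by ∂[p,q] = [q] − [p]. For instance
  ∂TV = V − T.
As a 7×18 matrix over Z this has rank 6, with invariant factors (1,1,1,1,1,1).

The boundary map ∂_2: C_2 → C_1 sends each 2-simplex [p,q,r] to [q,r] − [p,r] + [p,q]. For instance
  ∂PTU = TU − PU + PT,
  ∂SUV = UV − SV + SU.
The 18×12 boundary matrix has rank 12 and Smith normal form diag(1,1,1,1,1,1,1,1,1,1,1,2).

Reading off H_k = ker ∂_k / im ∂_{k+1}:

  H_0: rank C_0 − rank ∂_1 = 7 − 6 = 1, and the invariant factors of ∂_1 are all 1, so H_0 ≅ Z.
  H_1: rank ker ∂_1 − rank ∂_2 = (18 − 6) − 12 = 0, and ∂_2 has invariant factor 2 > 1, so H_1 ≅ Z/2Z.
  H_2: rank ker ∂_2 − rank ∂_3 = (12 − 12) − 0 = 0, and there is no ∂_3, so H_2 ≅ 0.

H_0 = Z,  H_1 = Z/2Z,  H_2 = 0.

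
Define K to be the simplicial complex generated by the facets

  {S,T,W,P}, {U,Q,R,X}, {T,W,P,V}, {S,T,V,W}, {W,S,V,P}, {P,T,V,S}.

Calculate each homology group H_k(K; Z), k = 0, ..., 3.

Fix the vertex order P < Q < R < S < T < U < V < W < X and write every simplex with vertices in increasing order. Then dim K = 3 and the simplices of K are:

  0-simplices (9): P, Q, R, S, T, U, V, W, X
  1-simplices (16): PS, PT, PV, PW, QR, QU, QX, RU, RX, ST, SV, SW, TV, TW, UX, VW
  2-simplices (14): PST, PSV, PSW, PTV, PTW, PVW, QRU, QRX, QUX, RUX, STV, STW, SVW, TVW
  3-simplices (6): PSTV, PSTW, PSVW, PTVW, QRUX, STVW

giving chain groups C_0 ≅ Z^9, C_1 ≅ Z^16, C_2 ≅ Z^14, C_3 ≅ Z^6.

Boundary ∂_1: C_1 → C_0 maps an edge to its endpoints' difference, ∂[p,q] = q − p. For instance
  ∂SW = W − S.
As a 9×16 matrix over Z this has rank 7, with invariant factors (1,1,1,1,1,1,1).

∂_2: C_2 → C_1 sends each 2-simplex [p,q,r] to [q,r] − [p,r] + [p,q]. For instance
  ∂PSW = SW − PW + PS,
  ∂STV = TV − SV + ST.
The resulting 16×14 matrix has rank 9, and its Smith normal form has invariant factors (1,1,1,1,1,1,1,1,1).

∂_3: C_3 → C_2 sends each 3-simplex σ to the alternating sum Σ_i (−1)^i (σ with its i-th vertex removed). For instance
  ∂PSTV = STV − PTV + PSV − PST,
  ∂PSTW = STW − PTW + PSW − PST.
The 14×6 boundary matrix has rank 5 and Smith normal form diag(1,1,1,1,1).

Now H_k = ker ∂_k / im ∂_{k+1}, so:

  H_0: rank C_0 − rank ∂_1 = 9 − 7 = 2, and the invariant factors of ∂_1 are all 1, so H_0 ≅ Z^2.
  H_1: rank ker ∂_1 − rank ∂_2 = (16 − 7) − 9 = 0, and the invariant factors of ∂_2 are all 1, so H_1 ≅ 0.
  H_2: rank ker ∂_2 − rank ∂_3 = (14 − 9) − 5 = 0, and the invariant factors of ∂_3 are all 1, so H_2 ≅ 0.
  H_3: rank ker ∂_3 − rank ∂_4 = (6 − 5) − 0 = 1, and there is no ∂_4, so H_3 ≅ Z.

As a check, the Euler characteristic is 9 − 16 + 14 − 6 = 1, which agrees with 2 − 0 + 0 − 1 = 1.
(K is a triangulation of the disjoint union of the 3-sphere S^3 and the 3-simplex.)

H_0 ≅ Z^2,  H_1 = 0,  H_2 = 0,  H_3 ≅ Z.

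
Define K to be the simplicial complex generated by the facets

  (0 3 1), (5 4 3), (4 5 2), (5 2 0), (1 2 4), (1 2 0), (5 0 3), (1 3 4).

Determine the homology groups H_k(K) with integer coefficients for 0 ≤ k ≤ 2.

H_0 ≅ Z,  H_1 = 0,  H_2 ≅ Z.

Take the total order 0 < 1 < 2 < 3 < 4 < 5 on the vertex set. Then K (dimension 2) consists of the simplices:

  0-simplices (6): [0], [1], [2], [3], [4], [5]
  1-simplices (12): [0,1], [0,2], [0,3], [0,5], [1,2], [1,3], [1,4], [2,4], [2,5], [3,4], [3,5], [4,5]
  2-simplices (8): [0,1,2], [0,1,3], [0,2,5], [0,3,5], [1,2,4], [1,3,4], [2,4,5], [3,4,5]

Hence C_0 ≅ Z^6, C_1 ≅ Z^12, C_2 ≅ Z^8.

The boundary map ∂_1: C_1 → C_0 is given by ∂[p,q] = [q] − [p]. For instance
  ∂[2,5] = [5] − [2].
The resulting 6×12 matrix has rank 5, and its Smith normal form has invariant factors (1,1,1,1,1).

The boundary map ∂_2: C_2 → C_1 acts by ∂[p,q,r] = [q,r] − [p,r] + [p,q]. For instance
  ∂[0,1,2] = [1,2] − [0,2] + [0,1],
  ∂[2,4,5] = [4,5] − [2,5] + [2,4].
The resulting 12×8 matrix has rank 7, and its Smith normal form has invariant factors (1,1,1,1,1,1,1).

Now H_k = ker ∂_k / im ∂_{k+1}, so:

  H_0: rank C_0 − rank ∂_1 = 6 − 5 = 1, and the invariant factors of ∂_1 are all 1, so H_0 = Z.
  H_1: rank ker ∂_1 − rank ∂_2 = (12 − 5) − 7 = 0, and the invariant factors of ∂_2 are all 1, so H_1 = 0.
  H_2: rank ker ∂_2 − rank ∂_3 = (8 − 7) − 0 = 1, and there is no ∂_3, so H_2 = Z.

As a check, the Euler characteristic is 6 − 12 + 8 = 2, which agrees with 1 − 0 + 1 = 2.
(K is a triangulation of the 2-sphere S^2.)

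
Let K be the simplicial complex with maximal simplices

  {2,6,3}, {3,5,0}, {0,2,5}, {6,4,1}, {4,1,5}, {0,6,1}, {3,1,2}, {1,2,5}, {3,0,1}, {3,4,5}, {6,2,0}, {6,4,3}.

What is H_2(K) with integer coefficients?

H_2 = 0.

Fix the vertex order 0 < 1 < 2 < 3 < 4 < 5 < 6 and write every simplex with vertices in increasing order. Then dim K = 2 and the simplices of K are:

  0-simplices (7): [0], [1], [2], [3], [4], [5], [6]
  1-simplices (18): [0,1], [0,2], [0,3], [0,5], [0,6], [1,2], [1,3], [1,4], [1,5], [1,6], [2,3], [2,5], [2,6], [3,4], [3,5], [3,6], [4,5], [4,6]
  2-simplices (12): [0,1,3], [0,1,6], [0,2,5], [0,2,6], [0,3,5], [1,2,3], [1,2,5], [1,4,5], [1,4,6], [2,3,6], [3,4,5], [3,4,6]

Hence C_0 ≅ Z^7, C_1 ≅ Z^18, C_2 ≅ Z^12.

The boundary map ∂_1: C_1 → C_0 is given by ∂[p,q] = [q] − [p]. For instance
  ∂[0,2] = [2] − [0].
The 7×18 boundary matrix has rank 6 and Smith normal form diag(1,1,1,1,1,1).

Boundary ∂_2: C_2 → C_1 sends each 2-simplex [p,q,r] to [q,r] − [p,r] + [p,q]. For instance
  ∂[1,2,3] = [2,3] − [1,3] + [1,2],
  ∂[0,3,5] = [3,5] − [0,5] + [0,3].
The 18×12 boundary matrix has rank 12 and Smith normal form diag(1,1,1,1,1,1,1,1,1,1,1,2).

Computing H_k = (kernel of ∂_k) / (image of ∂_{k+1}):

  H_2: rank ker ∂_2 − rank ∂_3 = (12 − 12) − 0 = 0, and there is no ∂_3, so H_2 ≅ 0.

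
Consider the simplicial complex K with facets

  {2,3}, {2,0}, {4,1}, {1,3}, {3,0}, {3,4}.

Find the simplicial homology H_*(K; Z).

We work with the vertex ordering 0 < 1 < 2 < 3 < 4. The simplices of K, each written with vertices in increasing order, are:

  0-simplices (5): [0], [1], [2], [3], [4]
  1-simplices (6): [0,2], [0,3], [1,3], [1,4], [2,3], [3,4]

giving chain groups C_0 ≅ Z^5, C_1 ≅ Z^6.

∂_1: C_1 → C_0 maps an edge to its endpoints' difference, ∂[p,q] = q − p. For instance
  ∂[3,4] = [4] − [3].
The resulting 5×6 matrix has rank 4, and its Smith normal form has invariant factors (1,1,1,1).

Reading off H_k = ker ∂_k / im ∂_{k+1}:

  H_0: rank C_0 − rank ∂_1 = 5 − 4 = 1, and the invariant factors of ∂_1 are all 1, so H_0 = Z.
  H_1: rank ker ∂_1 − rank ∂_2 = (6 − 4) − 0 = 2, and there is no ∂_2, so H_1 = Z^2.

As a check, the Euler characteristic is 5 − 6 = -1, which agrees with 1 − 2 = -1.
(K is a triangulation of a wedge of 2 circles.)

H_0 = Z,  H_1 = Z^2.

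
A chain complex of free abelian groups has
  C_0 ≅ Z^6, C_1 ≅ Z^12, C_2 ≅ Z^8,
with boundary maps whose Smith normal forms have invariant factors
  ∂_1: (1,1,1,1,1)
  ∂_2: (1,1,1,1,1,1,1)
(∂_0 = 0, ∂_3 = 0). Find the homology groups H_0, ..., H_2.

H_0 ≅ Z,  H_1 = 0,  H_2 ≅ Z.

H_0: b_0 = 6 − 0 − 5 = 1; torsion from ∂_1 factors > 1: none. So H_0 ≅ Z.
H_1: b_1 = 12 − 5 − 7 = 0; torsion from ∂_2 factors > 1: none. So H_1 ≅ 0.
H_2: b_2 = 8 − 7 − 0 = 1; torsion from ∂_3 factors > 1: none. So H_2 ≅ Z.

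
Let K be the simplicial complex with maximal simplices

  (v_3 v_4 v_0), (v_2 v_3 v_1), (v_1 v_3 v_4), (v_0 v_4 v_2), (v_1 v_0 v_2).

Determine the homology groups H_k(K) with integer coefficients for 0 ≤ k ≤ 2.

H_0 ≅ Z,  H_1 ≅ Z,  H_2 = 0.

Fix the vertex order v_0 < v_1 < v_2 < v_3 < v_4 and write every simplex with vertices in increasing order. Then dim K = 2 and the simplices of K are:

  0-simplices (5): [v_0], [v_1], [v_2], [v_3], [v_4]
  1-simplices (10): [v_0,v_1], [v_0,v_2], [v_0,v_3], [v_0,v_4], [v_1,v_2], [v_1,v_3], [v_1,v_4], [v_2,v_3], [v_2,v_4], [v_3,v_4]
  2-simplices (5): [v_0,v_1,v_2], [v_0,v_2,v_4], [v_0,v_3,v_4], [v_1,v_2,v_3], [v_1,v_3,v_4]

giving chain groups C_0 ≅ Z^5, C_1 ≅ Z^10, C_2 ≅ Z^5.

The boundary map ∂_1: C_1 → C_0 sends each edge [p,q] (with p < q) to q − p. For instance
  ∂[v_0,v_2] = [v_2] − [v_0].
The resulting 5×10 matrix has rank 4, and its Smith normal form has invariant factors (1,1,1,1).

Boundary ∂_2: C_2 → C_1 acts by ∂[p,q,r] = [q,r] − [p,r] + [p,q]. For instance
  ∂[v_0,v_3,v_4] = [v_3,v_4] − [v_0,v_4] + [v_0,v_3],
  ∂[v_0,v_1,v_2] = [v_1,v_2] − [v_0,v_2] + [v_0,v_1].
The 10×5 boundary matrix has rank 5 and Smith normal form diag(1,1,1,1,1).

Reading off H_k = ker ∂_k / im ∂_{k+1}:

  H_0: rank C_0 − rank ∂_1 = 5 − 4 = 1, and the invariant factors of ∂_1 are all 1, so H_0 = Z.
  H_1: rank ker ∂_1 − rank ∂_2 = (10 − 4) − 5 = 1, and the invariant factors of ∂_2 are all 1, so H_1 = Z.
  H_2: rank ker ∂_2 − rank ∂_3 = (5 − 5) − 0 = 0, and there is no ∂_3, so H_2 = 0.

(K is a triangulation of the Möbius band.)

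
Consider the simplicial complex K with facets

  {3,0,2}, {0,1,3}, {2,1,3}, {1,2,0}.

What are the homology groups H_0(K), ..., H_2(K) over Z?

Fix the vertex order 0 < 1 < 2 < 3 and write every simplex with vertices in increasing order. Then dim K = 2 and the simplices of K are:

  0-simplices (4): [0], [1], [2], [3]
  1-simplices (6): [0,1], [0,2], [0,3], [1,2], [1,3], [2,3]
  2-simplices (4): [0,1,2], [0,1,3], [0,2,3], [1,2,3]

Hence C_0 ≅ Z^4, C_1 ≅ Z^6, C_2 ≅ Z^4.

∂_1: C_1 → C_0 sends each edge [p,q] (with p < q) to q − p.
The 4×6 boundary matrix has rank 3 and Smith normal form diag(1,1,1).

The boundary map ∂_2: C_2 → C_1 acts by ∂[p,q,r] = [q,r] − [p,r] + [p,q]. For instance
  ∂[0,1,3] = [1,3] − [0,3] + [0,1],
  ∂[0,1,2] = [1,2] − [0,2] + [0,1].
The resulting 6×4 matrix has rank 3, and its Smith normal form has invariant factors (1,1,1).

From H_k ≅ ker(∂_k) / im(∂_{k+1}) we obtain:

  H_0: rank C_0 − rank ∂_1 = 4 − 3 = 1, and the invariant factors of ∂_1 are all 1, so H_0 = Z.
  H_1: rank ker ∂_1 − rank ∂_2 = (6 − 3) − 3 = 0, and the invariant factors of ∂_2 are all 1, so H_1 = 0.
  H_2: rank ker ∂_2 − rank ∂_3 = (4 − 3) − 0 = 1, and there is no ∂_3, so H_2 = Z.

H_0 = Z,  H_1 = 0,  H_2 = Z.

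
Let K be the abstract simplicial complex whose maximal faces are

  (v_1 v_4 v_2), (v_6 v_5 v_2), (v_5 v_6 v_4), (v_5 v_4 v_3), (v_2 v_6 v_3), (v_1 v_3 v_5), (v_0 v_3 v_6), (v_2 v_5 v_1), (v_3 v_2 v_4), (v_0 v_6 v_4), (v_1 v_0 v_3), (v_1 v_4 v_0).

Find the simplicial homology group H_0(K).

H_0 = Z.

Fix the vertex order v_0 < v_1 < v_2 < v_3 < v_4 < v_5 < v_6 and write every simplex with vertices in increasing order. Then dim K = 2 and the simplices of K are:

  0-simplices (7): [v_0], [v_1], [v_2], [v_3], [v_4], [v_5], [v_6]
  1-simplices (18): (18 of them)
  2-simplices (12): (12 of them)

Hence C_0 ≅ Z^7, C_1 ≅ Z^18, C_2 ≅ Z^12.

∂_1: C_1 → C_0 is given by ∂[p,q] = [q] − [p]. For instance
  ∂[v_5,v_6] = [v_6] − [v_5].
The resulting 7×18 matrix has rank 6, and its Smith normal form has invariant factors (1,1,1,1,1,1).

Boundary ∂_2: C_2 → C_1 maps a triangle to the signed sum of its edges. For instance
  ∂[v_0,v_3,v_6] = [v_3,v_6] − [v_0,v_6] + [v_0,v_3],
  ∂[v_2,v_3,v_6] = [v_3,v_6] − [v_2,v_6] + [v_2,v_3].
The 18×12 boundary matrix has rank 12 and Smith normal form diag(1,1,1,1,1,1,1,1,1,1,1,2).

From H_k ≅ ker(∂_k) / im(∂_{k+1}) we obtain:

  H_0: rank C_0 − rank ∂_1 = 7 − 6 = 1, and the invariant factors of ∂_1 are all 1, so H_0 = Z.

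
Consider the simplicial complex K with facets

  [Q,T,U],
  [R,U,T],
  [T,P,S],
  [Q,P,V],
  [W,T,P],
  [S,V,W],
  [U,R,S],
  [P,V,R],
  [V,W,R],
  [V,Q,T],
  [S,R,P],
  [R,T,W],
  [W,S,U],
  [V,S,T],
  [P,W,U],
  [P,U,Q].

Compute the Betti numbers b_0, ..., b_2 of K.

b_0 = 1, b_1 = 2, b_2 = 1.

Fix the vertex order P < Q < R < S < T < U < V < W and write every simplex with vertices in increasing order. Then dim K = 2 and the simplices of K are:

  0-simplices (8): P, Q, R, S, T, U, V, W
  1-simplices (24): PQ, PR, PS, PT, PU, PV, PW, QT, QU, QV, RS, RT, RU, RV, RW, ST, SU, SV, SW, TU, TV, TW, UW, VW
  2-simplices (16): PQU, PQV, PRS, PRV, PST, PTW, PUW, QTU, QTV, RSU, RTU, RTW, RVW, STV, SUW, SVW

Hence C_0 ≅ Z^8, C_1 ≅ Z^24, C_2 ≅ Z^16.

The boundary map ∂_1: C_1 → C_0 sends each edge [p,q] (with p < q) to q − p. For instance
  ∂TU = U − T.
As a 8×24 matrix over Z this has rank 7, with invariant factors (1,1,1,1,1,1,1).

Boundary ∂_2: C_2 → C_1 maps a triangle to the signed sum of its edges. For instance
  ∂PRV = RV − PV + PR,
  ∂RVW = VW − RW + RV.
The resulting 24×16 matrix has rank 15, and its Smith normal form has invariant factors (1,1,1,1,1,1,1,1,1,1,1,1,1,1,1).

Reading off H_k = ker ∂_k / im ∂_{k+1}:

  H_0: rank C_0 − rank ∂_1 = 8 − 7 = 1, and the invariant factors of ∂_1 are all 1, so H_0 = Z.
  H_1: rank ker ∂_1 − rank ∂_2 = (24 − 7) − 15 = 2, and the invariant factors of ∂_2 are all 1, so H_1 = Z^2.
  H_2: rank ker ∂_2 − rank ∂_3 = (16 − 15) − 0 = 1, and there is no ∂_3, so H_2 = Z.

As a check, the Euler characteristic is 8 − 24 + 16 = 0, which agrees with 1 − 2 + 1 = 0.

Hence the Betti numbers are b_0 = 1, b_1 = 2, b_2 = 1.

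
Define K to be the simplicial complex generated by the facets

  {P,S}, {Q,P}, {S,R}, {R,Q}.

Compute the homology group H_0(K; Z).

K has 4 vertices, 4 edges.
rank ∂_0 = 0, rank ∂_1 = 3 ⇒ b_0 = 4 − 0 − 3 = 1; all invariant factors of ∂_1 are 1 so no torsion. So H_0 = Z.

H_0 ≅ Z.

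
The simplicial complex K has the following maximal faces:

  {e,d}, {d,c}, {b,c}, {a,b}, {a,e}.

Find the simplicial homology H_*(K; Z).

Take the total order a < b < c < d < e on the vertex set. Then K (dimension 1) consists of the simplices:

  0-simplices (5): a, b, c, d, e
  1-simplices (5): ab, ae, bc, cd, de

so the chain groups are C_0 ≅ Z^5, C_1 ≅ Z^5.

The boundary map ∂_1: C_1 → C_0 is given by ∂[p,q] = [q] − [p]. For instance
  ∂cd = d − c.
The resulting 5×5 matrix has rank 4, and its Smith normal form has invariant factors (1,1,1,1).

Computing H_k = (kernel of ∂_k) / (image of ∂_{k+1}):

  H_0: rank C_0 − rank ∂_1 = 5 − 4 = 1, and the invariant factors of ∂_1 are all 1, so H_0 = Z.
  H_1: rank ker ∂_1 − rank ∂_2 = (5 − 4) − 0 = 1, and there is no ∂_2, so H_1 = Z.

As a check, the Euler characteristic is 5 − 5 = 0, which agrees with 1 − 1 = 0.

H_0 = Z,  H_1 = Z.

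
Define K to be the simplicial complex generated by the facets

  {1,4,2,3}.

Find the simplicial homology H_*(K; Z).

H_0 = Z,  H_1 = 0,  H_2 = 0,  H_3 = 0.

We work with the vertex ordering 1 < 2 < 3 < 4. The simplices of K, each written with vertices in increasing order, are:

  0-simplices (4): [1], [2], [3], [4]
  1-simplices (6): [1,2], [1,3], [1,4], [2,3], [2,4], [3,4]
  2-simplices (4): [1,2,3], [1,2,4], [1,3,4], [2,3,4]
  3-simplices (1): [1,2,3,4]

Hence C_0 ≅ Z^4, C_1 ≅ Z^6, C_2 ≅ Z^4, C_3 ≅ Z^1.

The boundary map ∂_1: C_1 → C_0 maps an edge to its endpoints' difference, ∂[p,q] = q − p. For instance
  ∂[3,4] = [4] − [3].
As a 4×6 matrix over Z this has rank 3, with invariant factors (1,1,1).

Boundary ∂_2: C_2 → C_1 maps a triangle to the signed sum of its edges. For instance
  ∂[1,2,3] = [2,3] − [1,3] + [1,2],
  ∂[1,3,4] = [3,4] − [1,4] + [1,3].
This gives a 6×4 integer matrix of rank 3; reducing to Smith normal form yields diagonal entries (1,1,1).

The boundary map ∂_3: C_3 → C_2 sends each 3-simplex σ to the alternating sum Σ_i (−1)^i (σ with its i-th vertex removed). For instance
  ∂[1,2,3,4] = [2,3,4] − [1,3,4] + [1,2,4] − [1,2,3].
The 4×1 boundary matrix has rank 1 and Smith normal form diag(1).

Computing H_k = (kernel of ∂_k) / (image of ∂_{k+1}):

  H_0: rank C_0 − rank ∂_1 = 4 − 3 = 1, and the invariant factors of ∂_1 are all 1, so H_0 ≅ Z.
  H_1: rank ker ∂_1 − rank ∂_2 = (6 − 3) − 3 = 0, and the invariant factors of ∂_2 are all 1, so H_1 ≅ 0.
  H_2: rank ker ∂_2 − rank ∂_3 = (4 − 3) − 1 = 0, and the invariant factors of ∂_3 are all 1, so H_2 ≅ 0.
  H_3: rank ker ∂_3 − rank ∂_4 = (1 − 1) − 0 = 0, and there is no ∂_4, so H_3 ≅ 0.

As a check, the Euler characteristic is 4 − 6 + 4 − 1 = 1, which agrees with 1 − 0 + 0 − 0 = 1.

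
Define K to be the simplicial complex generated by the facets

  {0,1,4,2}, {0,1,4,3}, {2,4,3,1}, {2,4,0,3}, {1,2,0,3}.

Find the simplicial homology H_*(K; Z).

Fix the vertex order 0 < 1 < 2 < 3 < 4 and write every simplex with vertices in increasing order. Then dim K = 3 and the simplices of K are:

  0-simplices (5): [0], [1], [2], [3], [4]
  1-simplices (10): [0,1], [0,2], [0,3], [0,4], [1,2], [1,3], [1,4], [2,3], [2,4], [3,4]
  2-simplices (10): [0,1,2], [0,1,3], [0,1,4], [0,2,3], [0,2,4], [0,3,4], [1,2,3], [1,2,4], [1,3,4], [2,3,4]
  3-simplices (5): [0,1,2,3], [0,1,2,4], [0,1,3,4], [0,2,3,4], [1,2,3,4]

Hence C_0 ≅ Z^5, C_1 ≅ Z^10, C_2 ≅ Z^10, C_3 ≅ Z^5.

∂_1: C_1 → C_0 is given by ∂[p,q] = [q] − [p].
As a 5×10 matrix over Z this has rank 4, with invariant factors (1,1,1,1).

∂_2: C_2 → C_1 maps a triangle to the signed sum of its edges. For instance
  ∂[1,2,3] = [2,3] − [1,3] + [1,2],
  ∂[2,3,4] = [3,4] − [2,4] + [2,3].
The 10×10 boundary matrix has rank 6 and Smith normal form diag(1,1,1,1,1,1).

Boundary ∂_3: C_3 → C_2 sends each 3-simplex σ to the alternating sum Σ_i (−1)^i (σ with its i-th vertex removed). For instance
  ∂[0,1,2,4] = [1,2,4] − [0,2,4] + [0,1,4] − [0,1,2],
  ∂[0,1,2,3] = [1,2,3] − [0,2,3] + [0,1,3] − [0,1,2].
As a 10×5 matrix over Z this has rank 4, with invariant factors (1,1,1,1).

Now H_k = ker ∂_k / im ∂_{k+1}, so:

  H_0: rank C_0 − rank ∂_1 = 5 − 4 = 1, and the invariant factors of ∂_1 are all 1, so H_0 = Z.
  H_1: rank ker ∂_1 − rank ∂_2 = (10 − 4) − 6 = 0, and the invariant factors of ∂_2 are all 1, so H_1 = 0.
  H_2: rank ker ∂_2 − rank ∂_3 = (10 − 6) − 4 = 0, and the invariant factors of ∂_3 are all 1, so H_2 = 0.
  H_3: rank ker ∂_3 − rank ∂_4 = (5 − 4) − 0 = 1, and there is no ∂_4, so H_3 = Z.

As a check, the Euler characteristic is 5 − 10 + 10 − 5 = 0, which agrees with 1 − 0 + 0 − 1 = 0.

H_0 ≅ Z,  H_1 = 0,  H_2 = 0,  H_3 ≅ Z.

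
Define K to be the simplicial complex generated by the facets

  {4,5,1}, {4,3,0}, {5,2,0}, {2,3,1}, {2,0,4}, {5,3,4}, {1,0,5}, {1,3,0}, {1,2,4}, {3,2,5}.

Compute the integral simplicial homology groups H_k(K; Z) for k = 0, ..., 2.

H_0 ≅ Z,  H_1 ≅ Z/2Z,  H_2 = 0.

Take the total order 0 < 1 < 2 < 3 < 4 < 5 on the vertex set. Then K (dimension 2) consists of the simplices:

  0-simplices (6): [0], [1], [2], [3], [4], [5]
  1-simplices (15): [0,1], [0,2], [0,3], [0,4], [0,5], [1,2], [1,3], [1,4], [1,5], [2,3], [2,4], [2,5], [3,4], [3,5], [4,5]
  2-simplices (10): [0,1,3], [0,1,5], [0,2,4], [0,2,5], [0,3,4], [1,2,3], [1,2,4], [1,4,5], [2,3,5], [3,4,5]

giving chain groups C_0 ≅ Z^6, C_1 ≅ Z^15, C_2 ≅ Z^10.

The boundary map ∂_1: C_1 → C_0 sends each edge [p,q] (with p < q) to q − p. For instance
  ∂[4,5] = [5] − [4].
The 6×15 boundary matrix has rank 5 and Smith normal form diag(1,1,1,1,1).

∂_2: C_2 → C_1 maps a triangle to the signed sum of its edges. For instance
  ∂[0,1,3] = [1,3] − [0,3] + [0,1],
  ∂[3,4,5] = [4,5] − [3,5] + [3,4].
As a 15×10 matrix over Z this has rank 10, with invariant factors (1,1,1,1,1,1,1,1,1,2).

Reading off H_k = ker ∂_k / im ∂_{k+1}:

  H_0: rank C_0 − rank ∂_1 = 6 − 5 = 1, and the invariant factors of ∂_1 are all 1, so H_0 ≅ Z.
  H_1: rank ker ∂_1 − rank ∂_2 = (15 − 5) − 10 = 0, and ∂_2 has invariant factor 2 > 1, so H_1 ≅ Z/2Z.
  H_2: rank ker ∂_2 − rank ∂_3 = (10 − 10) − 0 = 0, and there is no ∂_3, so H_2 ≅ 0.

As a check, the Euler characteristic is 6 − 15 + 10 = 1, which agrees with 1 − 0 + 0 = 1.
(K is a triangulation of the real projective plane RP^2.)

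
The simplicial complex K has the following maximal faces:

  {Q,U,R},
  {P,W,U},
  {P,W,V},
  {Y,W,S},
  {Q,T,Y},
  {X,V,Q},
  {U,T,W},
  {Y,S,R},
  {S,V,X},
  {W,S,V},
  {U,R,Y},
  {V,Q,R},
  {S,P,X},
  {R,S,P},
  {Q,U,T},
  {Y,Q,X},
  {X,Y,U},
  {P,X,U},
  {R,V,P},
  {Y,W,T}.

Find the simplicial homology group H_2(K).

Order the vertices as P < Q < R < S < T < U < V < W < X < Y. Listing each simplex with vertices in this order, K has dimension 2 with simplices:

  0-simplices (10): P, Q, R, S, T, U, V, W, X, Y
  1-simplices (30): PR, PS, PU, PV, PW, PX, QR, QT, QU, QV, QX, QY, RS, RU, RV, RY, SV, SW, SX, SY, TU, TW, TY, UW, UX, UY, VW, VX, WY, XY
  2-simplices (20): PRS, PRV, PSX, PUW, PUX, PVW, QRU, QRV, QTU, QTY, QVX, QXY, RSY, RUY, SVW, SVX, SWY, TUW, TWY, UXY

giving chain groups C_0 ≅ Z^10, C_1 ≅ Z^30, C_2 ≅ Z^20.

The boundary map ∂_1: C_1 → C_0 is given by ∂[p,q] = [q] − [p]. For instance
  ∂VX = X − V.
This gives a 10×30 integer matrix of rank 9; reducing to Smith normal form yields diagonal entries (1,1,1,1,1,1,1,1,1).

The boundary map ∂_2: C_2 → C_1 sends each 2-simplex [p,q,r] to [q,r] − [p,r] + [p,q]. For instance
  ∂PUX = UX − PX + PU,
  ∂PUW = UW − PW + PU.
This gives a 30×20 integer matrix of rank 20; reducing to Smith normal form yields diagonal entries (1,1,1,1,1,1,1,1,1,1,1,1,1,1,1,1,1,1,1,2).

From H_k ≅ ker(∂_k) / im(∂_{k+1}) we obtain:

  H_2: rank ker ∂_2 − rank ∂_3 = (20 − 20) − 0 = 0, and there is no ∂_3, so H_2 ≅ 0.

H_2 ≅ 0.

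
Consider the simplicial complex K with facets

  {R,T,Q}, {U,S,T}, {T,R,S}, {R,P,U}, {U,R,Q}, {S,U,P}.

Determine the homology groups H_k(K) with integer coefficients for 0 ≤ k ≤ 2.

Fix the vertex order P < Q < R < S < T < U and write every simplex with vertices in increasing order. Then dim K = 2 and the simplices of K are:

  0-simplices (6): P, Q, R, S, T, U
  1-simplices (12): PR, PS, PU, QR, QT, QU, RS, RT, RU, ST, SU, TU
  2-simplices (6): PRU, PSU, QRT, QRU, RST, STU

so the chain groups are C_0 ≅ Z^6, C_1 ≅ Z^12, C_2 ≅ Z^6.

The boundary map ∂_1: C_1 → C_0 sends each edge [p,q] (with p < q) to q − p.
The resulting 6×12 matrix has rank 5, and its Smith normal form has invariant factors (1,1,1,1,1).

∂_2: C_2 → C_1 maps a triangle to the signed sum of its edges. For instance
  ∂QRT = RT − QT + QR,
  ∂PSU = SU − PU + PS.
As a 12×6 matrix over Z this has rank 6, with invariant factors (1,1,1,1,1,1).

Reading off H_k = ker ∂_k / im ∂_{k+1}:

  H_0: rank C_0 − rank ∂_1 = 6 − 5 = 1, and the invariant factors of ∂_1 are all 1, so H_0 = Z.
  H_1: rank ker ∂_1 − rank ∂_2 = (12 − 5) − 6 = 1, and the invariant factors of ∂_2 are all 1, so H_1 = Z.
  H_2: rank ker ∂_2 − rank ∂_3 = (6 − 6) − 0 = 0, and there is no ∂_3, so H_2 = 0.

As a check, the Euler characteristic is 6 − 12 + 6 = 0, which agrees with 1 − 1 + 0 = 0.

H_0 ≅ Z,  H_1 ≅ Z,  H_2 = 0.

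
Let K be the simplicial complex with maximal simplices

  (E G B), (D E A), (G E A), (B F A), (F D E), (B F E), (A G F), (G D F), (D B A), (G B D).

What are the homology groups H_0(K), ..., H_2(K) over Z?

We work with the vertex ordering A < B < D < E < F < G. The simplices of K, each written with vertices in increasing order, are:

  0-simplices (6): A, B, D, E, F, G
  1-simplices (15): AB, AD, AE, AF, AG, BD, BE, BF, BG, DE, DF, DG, EF, EG, FG
  2-simplices (10): ABD, ABF, ADE, AEG, AFG, BDG, BEF, BEG, DEF, DFG

so the chain groups are C_0 ≅ Z^6, C_1 ≅ Z^15, C_2 ≅ Z^10.

The boundary map ∂_1: C_1 → C_0 maps an edge to its endpoints' difference, ∂[p,q] = q − p.
As a 6×15 matrix over Z this has rank 5, with invariant factors (1,1,1,1,1).

The boundary map ∂_2: C_2 → C_1 sends each 2-simplex [p,q,r] to [q,r] − [p,r] + [p,q]. For instance
  ∂BDG = DG − BG + BD,
  ∂ABF = BF − AF + AB.
This gives a 15×10 integer matrix of rank 10; reducing to Smith normal form yields diagonal entries (1,1,1,1,1,1,1,1,1,2).

Reading off H_k = ker ∂_k / im ∂_{k+1}:

  H_0: rank C_0 − rank ∂_1 = 6 − 5 = 1, and the invariant factors of ∂_1 are all 1, so H_0 = Z.
  H_1: rank ker ∂_1 − rank ∂_2 = (15 − 5) − 10 = 0, and ∂_2 has invariant factor 2 > 1, so H_1 = Z/2.
  H_2: rank ker ∂_2 − rank ∂_3 = (10 − 10) − 0 = 0, and there is no ∂_3, so H_2 = 0.

(K is a triangulation of the real projective plane RP^2.)

H_0 ≅ Z,  H_1 ≅ Z/2,  H_2 = 0.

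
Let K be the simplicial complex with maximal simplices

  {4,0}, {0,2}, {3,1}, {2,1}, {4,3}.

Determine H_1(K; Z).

Fix the vertex order 0 < 1 < 2 < 3 < 4 and write every simplex with vertices in increasing order. Then dim K = 1 and the simplices of K are:

  0-simplices (5): [0], [1], [2], [3], [4]
  1-simplices (5): [0,2], [0,4], [1,2], [1,3], [3,4]

so the chain groups are C_0 ≅ Z^5, C_1 ≅ Z^5.

Boundary ∂_1: C_1 → C_0 is given by ∂[p,q] = [q] − [p]. For instance
  ∂[1,3] = [3] − [1].
The resulting 5×5 matrix has rank 4, and its Smith normal form has invariant factors (1,1,1,1).

Now H_k = ker ∂_k / im ∂_{k+1}, so:

  H_1: rank ker ∂_1 − rank ∂_2 = (5 − 4) − 0 = 1, and there is no ∂_2, so H_1 ≅ Z.

H_1 = Z.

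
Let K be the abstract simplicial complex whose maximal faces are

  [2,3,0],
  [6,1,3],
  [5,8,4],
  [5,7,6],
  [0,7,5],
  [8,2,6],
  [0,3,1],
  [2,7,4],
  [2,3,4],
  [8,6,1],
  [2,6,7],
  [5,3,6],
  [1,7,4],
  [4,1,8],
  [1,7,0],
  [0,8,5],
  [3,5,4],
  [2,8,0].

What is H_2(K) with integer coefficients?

Take the total order 0 < 1 < 2 < 3 < 4 < 5 < 6 < 7 < 8 on the vertex set. Then K (dimension 2) consists of the simplices:

  0-simplices (9): [0], [1], [2], [3], [4], [5], [6], [7], [8]
  1-simplices (27): (27 of them)
  2-simplices (18): [0,1,3], [0,1,7], [0,2,3], [0,2,8], [0,5,7], [0,5,8], [1,3,6], [1,4,7], [1,4,8], [1,6,8], [2,3,4], [2,4,7], [2,6,7], [2,6,8], [3,4,5], [3,5,6], [4,5,8], [5,6,7]

Hence C_0 ≅ Z^9, C_1 ≅ Z^27, C_2 ≅ Z^18.

Boundary ∂_1: C_1 → C_0 sends each edge [p,q] (with p < q) to q − p. For instance
  ∂[1,7] = [7] − [1].
This gives a 9×27 integer matrix of rank 8; reducing to Smith normal form yields diagonal entries (1,1,1,1,1,1,1,1).

∂_2: C_2 → C_1 acts by ∂[p,q,r] = [q,r] − [p,r] + [p,q]. For instance
  ∂[1,4,8] = [4,8] − [1,8] + [1,4],
  ∂[0,5,8] = [5,8] − [0,8] + [0,5].
The 27×18 boundary matrix has rank 17 and Smith normal form diag(1,1,1,1,1,1,1,1,1,1,1,1,1,1,1,1,1).

Now H_k = ker ∂_k / im ∂_{k+1}, so:

  H_2: rank ker ∂_2 − rank ∂_3 = (18 − 17) − 0 = 1, and there is no ∂_3, so H_2 ≅ Z.

(K is a triangulation of the torus T^2.)

H_2 ≅ Z.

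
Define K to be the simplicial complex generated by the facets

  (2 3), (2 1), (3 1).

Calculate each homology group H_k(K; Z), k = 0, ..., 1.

We work with the vertex ordering 1 < 2 < 3. The simplices of K, each written with vertices in increasing order, are:

  0-simplices (3): [1], [2], [3]
  1-simplices (3): [1,2], [1,3], [2,3]

Hence C_0 ≅ Z^3, C_1 ≅ Z^3.

∂_1: C_1 → C_0 maps an edge to its endpoints' difference, ∂[p,q] = q − p. For instance
  ∂[1,2] = [2] − [1].
This gives a 3×3 integer matrix of rank 2; reducing to Smith normal form yields diagonal entries (1,1).

Computing H_k = (kernel of ∂_k) / (image of ∂_{k+1}):

  H_0: rank C_0 − rank ∂_1 = 3 − 2 = 1, and the invariant factors of ∂_1 are all 1, so H_0 ≅ Z.
  H_1: rank ker ∂_1 − rank ∂_2 = (3 − 2) − 0 = 1, and there is no ∂_2, so H_1 ≅ Z.

H_0 = Z,  H_1 = Z.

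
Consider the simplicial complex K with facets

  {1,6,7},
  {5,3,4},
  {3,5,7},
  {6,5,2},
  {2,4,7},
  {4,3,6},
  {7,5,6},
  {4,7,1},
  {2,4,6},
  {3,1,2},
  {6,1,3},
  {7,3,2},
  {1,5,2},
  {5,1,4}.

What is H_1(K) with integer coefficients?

H_1 ≅ Z^2.

Take the total order 1 < 2 < 3 < 4 < 5 < 6 < 7 on the vertex set. Then K (dimension 2) consists of the simplices:

  0-simplices (7): [1], [2], [3], [4], [5], [6], [7]
  1-simplices (21): [1,2], [1,3], [1,4], [1,5], [1,6], [1,7], [2,3], [2,4], [2,5], [2,6], [2,7], [3,4], [3,5], [3,6], [3,7], [4,5], [4,6], [4,7], [5,6], [5,7], [6,7]
  2-simplices (14): [1,2,3], [1,2,5], [1,3,6], [1,4,5], [1,4,7], [1,6,7], [2,3,7], [2,4,6], [2,4,7], [2,5,6], [3,4,5], [3,4,6], [3,5,7], [5,6,7]

giving chain groups C_0 ≅ Z^7, C_1 ≅ Z^21, C_2 ≅ Z^14.

Boundary ∂_1: C_1 → C_0 is given by ∂[p,q] = [q] − [p].
As a 7×21 matrix over Z this has rank 6, with invariant factors (1,1,1,1,1,1).

The boundary map ∂_2: C_2 → C_1 maps a triangle to the signed sum of its edges. For instance
  ∂[1,2,5] = [2,5] − [1,5] + [1,2],
  ∂[5,6,7] = [6,7] − [5,7] + [5,6].
As a 21×14 matrix over Z this has rank 13, with invariant factors (1,1,1,1,1,1,1,1,1,1,1,1,1).

From H_k ≅ ker(∂_k) / im(∂_{k+1}) we obtain:

  H_1: rank ker ∂_1 − rank ∂_2 = (21 − 6) − 13 = 2, and the invariant factors of ∂_2 are all 1, so H_1 = Z^2.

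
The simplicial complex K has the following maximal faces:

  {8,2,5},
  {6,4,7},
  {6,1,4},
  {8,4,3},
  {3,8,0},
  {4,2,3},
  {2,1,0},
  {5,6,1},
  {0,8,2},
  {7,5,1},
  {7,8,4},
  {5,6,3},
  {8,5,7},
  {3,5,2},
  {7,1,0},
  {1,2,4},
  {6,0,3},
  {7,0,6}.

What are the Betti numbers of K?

b_0 = 1, b_1 = 1, b_2 = 0.

Fix the vertex order 0 < 1 < 2 < 3 < 4 < 5 < 6 < 7 < 8 and write every simplex with vertices in increasing order. Then dim K = 2 and the simplices of K are:

  0-simplices (9): [0], [1], [2], [3], [4], [5], [6], [7], [8]
  1-simplices (27): (27 of them)
  2-simplices (18): [0,1,2], [0,1,7], [0,2,8], [0,3,6], [0,3,8], [0,6,7], [1,2,4], [1,4,6], [1,5,6], [1,5,7], [2,3,4], [2,3,5], [2,5,8], [3,4,8], [3,5,6], [4,6,7], [4,7,8], [5,7,8]

giving chain groups C_0 ≅ Z^9, C_1 ≅ Z^27, C_2 ≅ Z^18.

Boundary ∂_1: C_1 → C_0 sends each edge [p,q] (with p < q) to q − p.
The resulting 9×27 matrix has rank 8, and its Smith normal form has invariant factors (1,1,1,1,1,1,1,1).

Boundary ∂_2: C_2 → C_1 sends each 2-simplex [p,q,r] to [q,r] − [p,r] + [p,q]. For instance
  ∂[2,3,5] = [3,5] − [2,5] + [2,3],
  ∂[1,4,6] = [4,6] − [1,6] + [1,4].
The 27×18 boundary matrix has rank 18 and Smith normal form diag(1,1,1,1,1,1,1,1,1,1,1,1,1,1,1,1,1,2).

Reading off H_k = ker ∂_k / im ∂_{k+1}:

  H_0: rank C_0 − rank ∂_1 = 9 − 8 = 1, and the invariant factors of ∂_1 are all 1, so H_0 = Z.
  H_1: rank ker ∂_1 − rank ∂_2 = (27 − 8) − 18 = 1, and ∂_2 has invariant factor 2 > 1, so H_1 = Z ⊕ Z_2.
  H_2: rank ker ∂_2 − rank ∂_3 = (18 − 18) − 0 = 0, and there is no ∂_3, so H_2 = 0.

As a check, the Euler characteristic is 9 − 27 + 18 = 0, which agrees with 1 − 1 + 0 = 0.

Hence the Betti numbers are b_0 = 1, b_1 = 1, b_2 = 0.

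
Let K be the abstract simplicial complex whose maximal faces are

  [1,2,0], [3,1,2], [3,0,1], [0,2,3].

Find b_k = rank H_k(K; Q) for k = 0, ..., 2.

Take the total order 0 < 1 < 2 < 3 on the vertex set. Then K (dimension 2) consists of the simplices:

  0-simplices (4): [0], [1], [2], [3]
  1-simplices (6): [0,1], [0,2], [0,3], [1,2], [1,3], [2,3]
  2-simplices (4): [0,1,2], [0,1,3], [0,2,3], [1,2,3]

giving chain groups C_0 ≅ Z^4, C_1 ≅ Z^6, C_2 ≅ Z^4.

Boundary ∂_1: C_1 → C_0 is given by ∂[p,q] = [q] − [p]. For instance
  ∂[1,2] = [2] − [1].
As a 4×6 matrix over Z this has rank 3, with invariant factors (1,1,1).

∂_2: C_2 → C_1 maps a triangle to the signed sum of its edges. For instance
  ∂[0,1,3] = [1,3] − [0,3] + [0,1],
  ∂[0,2,3] = [2,3] − [0,3] + [0,2].
The resulting 6×4 matrix has rank 3, and its Smith normal form has invariant factors (1,1,1).

Reading off H_k = ker ∂_k / im ∂_{k+1}:

  H_0: rank C_0 − rank ∂_1 = 4 − 3 = 1, and the invariant factors of ∂_1 are all 1, so H_0 = Z.
  H_1: rank ker ∂_1 − rank ∂_2 = (6 − 3) − 3 = 0, and the invariant factors of ∂_2 are all 1, so H_1 = 0.
  H_2: rank ker ∂_2 − rank ∂_3 = (4 − 3) − 0 = 1, and there is no ∂_3, so H_2 = Z.

Hence the Betti numbers are b_0 = 1, b_1 = 0, b_2 = 1.

b_0 = 1, b_1 = 0, b_2 = 1.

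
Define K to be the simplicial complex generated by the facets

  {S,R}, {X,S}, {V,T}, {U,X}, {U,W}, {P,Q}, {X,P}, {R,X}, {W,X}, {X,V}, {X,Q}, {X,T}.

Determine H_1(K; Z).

H_1 = Z^4.

Fix the vertex order P < Q < R < S < T < U < V < W < X and write every simplex with vertices in increasing order. Then dim K = 1 and the simplices of K are:

  0-simplices (9): P, Q, R, S, T, U, V, W, X
  1-simplices (12): PQ, PX, QX, RS, RX, SX, TV, TX, UW, UX, VX, WX

Hence C_0 ≅ Z^9, C_1 ≅ Z^12.

Boundary ∂_1: C_1 → C_0 maps an edge to its endpoints' difference, ∂[p,q] = q − p. For instance
  ∂RX = X − R.
The 9×12 boundary matrix has rank 8 and Smith normal form diag(1,1,1,1,1,1,1,1).

Computing H_k = (kernel of ∂_k) / (image of ∂_{k+1}):

  H_1: rank ker ∂_1 − rank ∂_2 = (12 − 8) − 0 = 4, and there is no ∂_2, so H_1 ≅ Z^4.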